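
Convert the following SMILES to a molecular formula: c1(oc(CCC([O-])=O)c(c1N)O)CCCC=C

Heavy atoms from the SMILES: 12 C, 1 N, 4 O.
Implicit hydrogens by atom environment:
  6 × C: 2 H each → 12
  4 × C (aromatic): no H
  1 × C: 1 H
  1 × C: no H
  1 × N: 2 H
  1 × O: 1 H
  1 × O (aromatic): no H
  1 × O: no H
  1 × O (charge -1): no H
  Total hydrogens = 16.
Net charge -1.
Molecular formula: C12H16NO4-

C12H16NO4-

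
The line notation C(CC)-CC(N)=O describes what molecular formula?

C5H11NO

Heavy atoms from the SMILES: 5 C, 1 N, 1 O.
Implicit hydrogens by atom environment:
  3 × C: 2 H each → 6
  1 × C: 3 H
  1 × C: no H
  1 × N: 2 H
  1 × O: no H
  Total hydrogens = 11.
Molecular formula: C5H11NO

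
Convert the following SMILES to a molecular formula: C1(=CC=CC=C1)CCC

C9H12

Heavy atoms from the SMILES: 9 C.
Implicit hydrogens by atom environment:
  5 × C (aromatic): 1 H each → 5
  2 × C: 2 H each → 4
  1 × C: 3 H
  1 × C (aromatic): no H
  Total hydrogens = 12.
Molecular formula: C9H12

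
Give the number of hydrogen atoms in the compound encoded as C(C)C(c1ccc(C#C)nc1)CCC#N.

14

Hydrogens are implicit in SMILES; fill each atom to its normal valence:
  3 × C: 2 H each → 6
  3 × C (aromatic): 1 H each → 3
  2 × C: 1 H each → 2
  2 × C (aromatic): no H
  2 × C: no H
  1 × C: 3 H
  1 × N (aromatic): no H
  1 × N: no H
  Total hydrogens = 14.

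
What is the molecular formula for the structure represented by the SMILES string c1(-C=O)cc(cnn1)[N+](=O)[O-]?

Heavy atoms from the SMILES: 5 C, 3 N, 3 O.
Implicit hydrogens by atom environment:
  2 × C (aromatic): 1 H each → 2
  2 × C (aromatic): no H
  2 × N (aromatic): no H
  2 × O: no H
  1 × C: 1 H
  1 × N (charge +1): no H
  1 × O (charge -1): no H
  Total hydrogens = 3.
Molecular formula: C5H3N3O3

C5H3N3O3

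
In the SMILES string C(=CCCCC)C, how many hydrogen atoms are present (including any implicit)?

14

Hydrogens are implicit in SMILES; fill each atom to its normal valence:
  3 × C: 2 H each → 6
  2 × C: 3 H each → 6
  2 × C: 1 H each → 2
  Total hydrogens = 14.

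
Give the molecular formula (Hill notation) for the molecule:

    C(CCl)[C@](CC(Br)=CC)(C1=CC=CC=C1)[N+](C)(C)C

C16H24BrClN+

Heavy atoms from the SMILES: 1 Br, 16 C, 1 Cl, 1 N.
Implicit hydrogens by atom environment:
  5 × C (aromatic): 1 H each → 5
  4 × C: 3 H each → 12
  3 × C: 2 H each → 6
  2 × C: no H
  1 × Br: no H
  1 × C: 1 H
  1 × C (aromatic): no H
  1 × Cl: no H
  1 × N (charge +1): no H
  Total hydrogens = 24.
Net charge +1.
Molecular formula: C16H24BrClN+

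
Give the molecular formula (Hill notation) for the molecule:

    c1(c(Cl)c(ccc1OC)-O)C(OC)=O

C9H9ClO4

Heavy atoms from the SMILES: 9 C, 1 Cl, 4 O.
Implicit hydrogens by atom environment:
  4 × C (aromatic): no H
  3 × O: no H
  2 × C: 3 H each → 6
  2 × C (aromatic): 1 H each → 2
  1 × C: no H
  1 × Cl: no H
  1 × O: 1 H
  Total hydrogens = 9.
Molecular formula: C9H9ClO4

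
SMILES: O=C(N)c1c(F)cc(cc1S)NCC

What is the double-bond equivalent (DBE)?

Molecular formula from the SMILES: C9H11FN2OS.
DoU = (2C + 2 + N − H − X)/2 = (2·9 + 2 + 2 − 11 − 1)/2 = 10/2 = 5.
(Structurally: 1 ring(s) + 4 π bond(s) = 5.)

5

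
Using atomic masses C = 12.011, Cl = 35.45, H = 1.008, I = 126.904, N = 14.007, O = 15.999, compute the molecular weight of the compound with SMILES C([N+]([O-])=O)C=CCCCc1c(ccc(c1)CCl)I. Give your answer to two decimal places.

379.62

Molecular formula: C13H15ClINO2.
M = 13×12.011 + 1×35.45 + 15×1.008 + 1×126.904 + 1×14.007 + 2×15.999 = 379.62 g/mol.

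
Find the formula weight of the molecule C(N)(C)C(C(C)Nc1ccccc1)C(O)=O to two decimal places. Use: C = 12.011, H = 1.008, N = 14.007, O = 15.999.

Molecular formula: C12H18N2O2.
M = 12×12.011 + 18×1.008 + 2×14.007 + 2×15.999 = 222.29 g/mol.

222.29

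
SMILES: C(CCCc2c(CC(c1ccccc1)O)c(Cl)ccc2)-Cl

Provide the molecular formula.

C18H20Cl2O

Heavy atoms from the SMILES: 18 C, 2 Cl, 1 O.
Implicit hydrogens by atom environment:
  8 × C (aromatic): 1 H each → 8
  5 × C: 2 H each → 10
  4 × C (aromatic): no H
  2 × Cl: no H
  1 × C: 1 H
  1 × O: 1 H
  Total hydrogens = 20.
Molecular formula: C18H20Cl2O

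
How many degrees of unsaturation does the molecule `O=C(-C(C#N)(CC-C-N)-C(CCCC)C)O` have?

3

Molecular formula from the SMILES: C12H22N2O2.
DoU = (2C + 2 + N − H − X)/2 = (2·12 + 2 + 2 − 22 − 0)/2 = 6/2 = 3.
(Structurally: 0 ring(s) + 3 π bond(s) = 3.)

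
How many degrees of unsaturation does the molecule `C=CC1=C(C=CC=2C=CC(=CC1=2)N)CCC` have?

8

Molecular formula from the SMILES: C15H17N.
DoU = (2C + 2 + N − H − X)/2 = (2·15 + 2 + 1 − 17 − 0)/2 = 16/2 = 8.
(Structurally: 2 ring(s) + 6 π bond(s) = 8.)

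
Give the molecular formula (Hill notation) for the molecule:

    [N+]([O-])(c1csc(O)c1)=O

Heavy atoms from the SMILES: 4 C, 1 N, 3 O, 1 S.
Implicit hydrogens by atom environment:
  2 × C (aromatic): 1 H each → 2
  2 × C (aromatic): no H
  1 × N (charge +1): no H
  1 × O: 1 H
  1 × O: no H
  1 × O (charge -1): no H
  1 × S (aromatic): no H
  Total hydrogens = 3.
Molecular formula: C4H3NO3S

C4H3NO3S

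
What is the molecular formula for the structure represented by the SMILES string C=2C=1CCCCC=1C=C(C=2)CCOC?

Heavy atoms from the SMILES: 13 C, 1 O.
Implicit hydrogens by atom environment:
  6 × C: 2 H each → 12
  3 × C (aromatic): 1 H each → 3
  3 × C (aromatic): no H
  1 × C: 3 H
  1 × O: no H
  Total hydrogens = 18.
Molecular formula: C13H18O

C13H18O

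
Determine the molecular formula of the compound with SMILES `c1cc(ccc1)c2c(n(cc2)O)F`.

Heavy atoms from the SMILES: 10 C, 1 F, 1 N, 1 O.
Implicit hydrogens by atom environment:
  7 × C (aromatic): 1 H each → 7
  3 × C (aromatic): no H
  1 × F: no H
  1 × N (aromatic): no H
  1 × O: 1 H
  Total hydrogens = 8.
Molecular formula: C10H8FNO

C10H8FNO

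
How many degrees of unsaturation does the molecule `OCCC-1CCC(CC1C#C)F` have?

Molecular formula from the SMILES: C10H15FO.
DoU = (2C + 2 + N − H − X)/2 = (2·10 + 2 + 0 − 15 − 1)/2 = 6/2 = 3.
(Structurally: 1 ring(s) + 2 π bond(s) = 3.)

3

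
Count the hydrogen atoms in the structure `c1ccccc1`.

Hydrogens are implicit in SMILES; fill each atom to its normal valence:
  6 × C (aromatic): 1 H each → 6
  Total hydrogens = 6.

6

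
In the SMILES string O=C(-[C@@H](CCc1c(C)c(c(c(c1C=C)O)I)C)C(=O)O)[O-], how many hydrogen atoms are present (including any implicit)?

16

Hydrogens are implicit in SMILES; fill each atom to its normal valence:
  6 × C (aromatic): no H
  3 × C: 2 H each → 6
  2 × C: 3 H each → 6
  2 × C: 1 H each → 2
  2 × C: no H
  2 × O: 1 H each → 2
  2 × O: no H
  1 × I: no H
  1 × O (charge -1): no H
  Total hydrogens = 16.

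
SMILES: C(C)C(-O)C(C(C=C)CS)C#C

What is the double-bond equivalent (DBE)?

Molecular formula from the SMILES: C10H16OS.
DoU = (2C + 2 + N − H − X)/2 = (2·10 + 2 + 0 − 16 − 0)/2 = 6/2 = 3.
(Structurally: 0 ring(s) + 3 π bond(s) = 3.)

3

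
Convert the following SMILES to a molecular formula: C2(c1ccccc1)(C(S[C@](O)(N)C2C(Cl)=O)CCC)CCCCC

C19H28ClNO2S

Heavy atoms from the SMILES: 19 C, 1 Cl, 1 N, 2 O, 1 S.
Implicit hydrogens by atom environment:
  6 × C: 2 H each → 12
  5 × C (aromatic): 1 H each → 5
  3 × C: no H
  2 × C: 3 H each → 6
  2 × C: 1 H each → 2
  1 × C (aromatic): no H
  1 × Cl: no H
  1 × N: 2 H
  1 × O: 1 H
  1 × O: no H
  1 × S: no H
  Total hydrogens = 28.
Molecular formula: C19H28ClNO2S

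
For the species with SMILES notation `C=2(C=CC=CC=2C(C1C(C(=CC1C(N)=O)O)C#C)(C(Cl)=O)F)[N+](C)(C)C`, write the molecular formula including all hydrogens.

C19H21ClFN2O3+

Heavy atoms from the SMILES: 19 C, 1 Cl, 1 F, 2 N, 3 O.
Implicit hydrogens by atom environment:
  5 × C: 1 H each → 5
  5 × C: no H
  4 × C (aromatic): 1 H each → 4
  3 × C: 3 H each → 9
  2 × C (aromatic): no H
  2 × O: no H
  1 × Cl: no H
  1 × F: no H
  1 × N: 2 H
  1 × N (charge +1): no H
  1 × O: 1 H
  Total hydrogens = 21.
Net charge +1.
Molecular formula: C19H21ClFN2O3+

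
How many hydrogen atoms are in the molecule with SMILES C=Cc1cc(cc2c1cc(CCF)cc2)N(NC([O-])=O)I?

Hydrogens are implicit in SMILES; fill each atom to its normal valence:
  5 × C (aromatic): 1 H each → 5
  5 × C (aromatic): no H
  3 × C: 2 H each → 6
  1 × C: 1 H
  1 × C: no H
  1 × F: no H
  1 × I: no H
  1 × N: 1 H
  1 × N: no H
  1 × O: no H
  1 × O (charge -1): no H
  Total hydrogens = 13.

13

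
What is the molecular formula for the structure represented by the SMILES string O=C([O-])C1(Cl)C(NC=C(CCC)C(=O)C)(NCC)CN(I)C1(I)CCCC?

Heavy atoms from the SMILES: 18 C, 1 Cl, 2 I, 3 N, 3 O.
Implicit hydrogens by atom environment:
  7 × C: 2 H each → 14
  6 × C: no H
  4 × C: 3 H each → 12
  2 × I: no H
  2 × N: 1 H each → 2
  2 × O: no H
  1 × C: 1 H
  1 × Cl: no H
  1 × N: no H
  1 × O (charge -1): no H
  Total hydrogens = 29.
Net charge -1.
Molecular formula: C18H29ClI2N3O3-

C18H29ClI2N3O3-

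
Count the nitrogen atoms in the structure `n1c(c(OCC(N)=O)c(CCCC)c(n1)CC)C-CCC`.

3

The symbol for nitrogen appears 3 times in the SMILES.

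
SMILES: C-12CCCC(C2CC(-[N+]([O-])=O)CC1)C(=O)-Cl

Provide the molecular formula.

Heavy atoms from the SMILES: 11 C, 1 Cl, 1 N, 3 O.
Implicit hydrogens by atom environment:
  6 × C: 2 H each → 12
  4 × C: 1 H each → 4
  2 × O: no H
  1 × C: no H
  1 × Cl: no H
  1 × N (charge +1): no H
  1 × O (charge -1): no H
  Total hydrogens = 16.
Molecular formula: C11H16ClNO3

C11H16ClNO3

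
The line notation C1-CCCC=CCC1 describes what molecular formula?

Heavy atoms from the SMILES: 8 C.
Implicit hydrogens by atom environment:
  6 × C: 2 H each → 12
  2 × C: 1 H each → 2
  Total hydrogens = 14.
Molecular formula: C8H14

C8H14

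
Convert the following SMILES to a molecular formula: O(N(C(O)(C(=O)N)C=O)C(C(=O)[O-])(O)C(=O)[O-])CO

Heavy atoms from the SMILES: 7 C, 2 N, 10 O.
Implicit hydrogens by atom environment:
  5 × C: no H
  5 × O: no H
  3 × O: 1 H each → 3
  2 × O (charge -1): no H
  1 × C: 2 H
  1 × C: 1 H
  1 × N: 2 H
  1 × N: no H
  Total hydrogens = 8.
Net charge -2.
Molecular formula: [C7H8N2O10]2-

[C7H8N2O10]2-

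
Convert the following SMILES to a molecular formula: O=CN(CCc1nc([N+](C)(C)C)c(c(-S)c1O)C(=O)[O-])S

Heavy atoms from the SMILES: 12 C, 3 N, 4 O, 2 S.
Implicit hydrogens by atom environment:
  5 × C (aromatic): no H
  3 × C: 3 H each → 9
  2 × C: 2 H each → 4
  2 × O: no H
  2 × S: 1 H each → 2
  1 × C: 1 H
  1 × C: no H
  1 × N (aromatic): no H
  1 × N (charge +1): no H
  1 × N: no H
  1 × O: 1 H
  1 × O (charge -1): no H
  Total hydrogens = 17.
Molecular formula: C12H17N3O4S2

C12H17N3O4S2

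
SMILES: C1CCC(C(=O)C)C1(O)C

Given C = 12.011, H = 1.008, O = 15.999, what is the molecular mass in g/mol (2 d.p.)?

142.20

Molecular formula: C8H14O2.
M = 8×12.011 + 14×1.008 + 2×15.999 = 142.20 g/mol.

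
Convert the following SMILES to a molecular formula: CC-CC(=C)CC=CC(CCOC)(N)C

C13H25NO

Heavy atoms from the SMILES: 13 C, 1 N, 1 O.
Implicit hydrogens by atom environment:
  6 × C: 2 H each → 12
  3 × C: 3 H each → 9
  2 × C: 1 H each → 2
  2 × C: no H
  1 × N: 2 H
  1 × O: no H
  Total hydrogens = 25.
Molecular formula: C13H25NO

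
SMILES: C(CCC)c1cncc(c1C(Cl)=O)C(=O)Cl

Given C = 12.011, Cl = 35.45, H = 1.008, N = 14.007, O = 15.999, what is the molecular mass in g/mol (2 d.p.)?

260.11

Molecular formula: C11H11Cl2NO2.
M = 11×12.011 + 2×35.45 + 11×1.008 + 1×14.007 + 2×15.999 = 260.11 g/mol.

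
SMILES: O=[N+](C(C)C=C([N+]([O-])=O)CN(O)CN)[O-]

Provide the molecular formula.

Heavy atoms from the SMILES: 6 C, 4 N, 5 O.
Implicit hydrogens by atom environment:
  2 × C: 2 H each → 4
  2 × C: 1 H each → 2
  2 × N (charge +1): no H
  2 × O: no H
  2 × O (charge -1): no H
  1 × C: 3 H
  1 × C: no H
  1 × N: 2 H
  1 × N: no H
  1 × O: 1 H
  Total hydrogens = 12.
Molecular formula: C6H12N4O5

C6H12N4O5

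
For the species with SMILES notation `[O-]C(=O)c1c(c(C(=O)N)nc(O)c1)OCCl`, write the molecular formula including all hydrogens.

Heavy atoms from the SMILES: 8 C, 1 Cl, 2 N, 5 O.
Implicit hydrogens by atom environment:
  4 × C (aromatic): no H
  3 × O: no H
  2 × C: no H
  1 × C: 2 H
  1 × C (aromatic): 1 H
  1 × Cl: no H
  1 × N: 2 H
  1 × N (aromatic): no H
  1 × O: 1 H
  1 × O (charge -1): no H
  Total hydrogens = 6.
Net charge -1.
Molecular formula: C8H6ClN2O5-

C8H6ClN2O5-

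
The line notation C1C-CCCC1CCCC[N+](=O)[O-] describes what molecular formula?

Heavy atoms from the SMILES: 10 C, 1 N, 2 O.
Implicit hydrogens by atom environment:
  9 × C: 2 H each → 18
  1 × C: 1 H
  1 × N (charge +1): no H
  1 × O: no H
  1 × O (charge -1): no H
  Total hydrogens = 19.
Molecular formula: C10H19NO2

C10H19NO2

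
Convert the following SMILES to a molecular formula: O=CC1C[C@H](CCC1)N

C7H13NO

Heavy atoms from the SMILES: 7 C, 1 N, 1 O.
Implicit hydrogens by atom environment:
  4 × C: 2 H each → 8
  3 × C: 1 H each → 3
  1 × N: 2 H
  1 × O: no H
  Total hydrogens = 13.
Molecular formula: C7H13NO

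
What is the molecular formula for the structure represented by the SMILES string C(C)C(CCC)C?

C7H16

Heavy atoms from the SMILES: 7 C.
Implicit hydrogens by atom environment:
  3 × C: 3 H each → 9
  3 × C: 2 H each → 6
  1 × C: 1 H
  Total hydrogens = 16.
Molecular formula: C7H16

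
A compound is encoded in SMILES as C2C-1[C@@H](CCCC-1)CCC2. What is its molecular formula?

C10H18

Heavy atoms from the SMILES: 10 C.
Implicit hydrogens by atom environment:
  8 × C: 2 H each → 16
  2 × C: 1 H each → 2
  Total hydrogens = 18.
Molecular formula: C10H18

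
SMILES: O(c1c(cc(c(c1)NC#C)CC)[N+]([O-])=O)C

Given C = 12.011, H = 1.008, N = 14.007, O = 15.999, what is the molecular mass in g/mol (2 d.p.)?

220.23

Molecular formula: C11H12N2O3.
M = 11×12.011 + 12×1.008 + 2×14.007 + 3×15.999 = 220.23 g/mol.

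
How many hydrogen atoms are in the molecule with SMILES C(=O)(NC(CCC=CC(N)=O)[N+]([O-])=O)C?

Hydrogens are implicit in SMILES; fill each atom to its normal valence:
  3 × C: 1 H each → 3
  3 × O: no H
  2 × C: 2 H each → 4
  2 × C: no H
  1 × C: 3 H
  1 × N: 2 H
  1 × N: 1 H
  1 × N (charge +1): no H
  1 × O (charge -1): no H
  Total hydrogens = 13.

13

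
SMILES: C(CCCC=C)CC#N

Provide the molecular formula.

Heavy atoms from the SMILES: 8 C, 1 N.
Implicit hydrogens by atom environment:
  6 × C: 2 H each → 12
  1 × C: 1 H
  1 × C: no H
  1 × N: no H
  Total hydrogens = 13.
Molecular formula: C8H13N

C8H13N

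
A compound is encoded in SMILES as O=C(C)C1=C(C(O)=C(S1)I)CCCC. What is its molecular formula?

Heavy atoms from the SMILES: 10 C, 1 I, 2 O, 1 S.
Implicit hydrogens by atom environment:
  4 × C (aromatic): no H
  3 × C: 2 H each → 6
  2 × C: 3 H each → 6
  1 × C: no H
  1 × I: no H
  1 × O: 1 H
  1 × O: no H
  1 × S (aromatic): no H
  Total hydrogens = 13.
Molecular formula: C10H13IO2S

C10H13IO2S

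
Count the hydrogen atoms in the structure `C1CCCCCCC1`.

16

Hydrogens are implicit in SMILES; fill each atom to its normal valence:
  8 × C: 2 H each → 16
  Total hydrogens = 16.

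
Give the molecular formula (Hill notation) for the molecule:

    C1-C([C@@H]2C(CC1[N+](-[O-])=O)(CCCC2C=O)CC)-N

Heavy atoms from the SMILES: 13 C, 2 N, 3 O.
Implicit hydrogens by atom environment:
  6 × C: 2 H each → 12
  5 × C: 1 H each → 5
  2 × O: no H
  1 × C: 3 H
  1 × C: no H
  1 × N: 2 H
  1 × N (charge +1): no H
  1 × O (charge -1): no H
  Total hydrogens = 22.
Molecular formula: C13H22N2O3

C13H22N2O3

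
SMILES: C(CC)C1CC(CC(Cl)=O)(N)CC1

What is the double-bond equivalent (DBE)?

2

Molecular formula from the SMILES: C10H18ClNO.
DoU = (2C + 2 + N − H − X)/2 = (2·10 + 2 + 1 − 18 − 1)/2 = 4/2 = 2.
(Structurally: 1 ring(s) + 1 π bond(s) = 2.)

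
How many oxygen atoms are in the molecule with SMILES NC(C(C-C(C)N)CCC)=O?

The symbol for oxygen appears 1 time in the SMILES.

1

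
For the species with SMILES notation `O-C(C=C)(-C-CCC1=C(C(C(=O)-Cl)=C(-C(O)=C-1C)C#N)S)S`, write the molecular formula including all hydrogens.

C15H16ClNO3S2

Heavy atoms from the SMILES: 15 C, 1 Cl, 1 N, 3 O, 2 S.
Implicit hydrogens by atom environment:
  6 × C (aromatic): no H
  4 × C: 2 H each → 8
  3 × C: no H
  2 × O: 1 H each → 2
  2 × S: 1 H each → 2
  1 × C: 3 H
  1 × C: 1 H
  1 × Cl: no H
  1 × N: no H
  1 × O: no H
  Total hydrogens = 16.
Molecular formula: C15H16ClNO3S2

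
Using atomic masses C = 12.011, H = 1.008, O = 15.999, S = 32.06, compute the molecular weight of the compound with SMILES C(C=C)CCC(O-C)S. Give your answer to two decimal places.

Molecular formula: C7H14OS.
M = 7×12.011 + 14×1.008 + 1×15.999 + 1×32.06 = 146.25 g/mol.

146.25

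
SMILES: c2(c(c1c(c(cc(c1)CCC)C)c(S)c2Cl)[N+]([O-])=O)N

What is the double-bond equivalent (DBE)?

Molecular formula from the SMILES: C14H15ClN2O2S.
DoU = (2C + 2 + N − H − X)/2 = (2·14 + 2 + 2 − 15 − 1)/2 = 16/2 = 8.
(Structurally: 2 ring(s) + 6 π bond(s) = 8.)

8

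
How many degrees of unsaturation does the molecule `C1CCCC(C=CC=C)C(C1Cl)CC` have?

3

Molecular formula from the SMILES: C13H21Cl.
DoU = (2C + 2 + N − H − X)/2 = (2·13 + 2 + 0 − 21 − 1)/2 = 6/2 = 3.
(Structurally: 1 ring(s) + 2 π bond(s) = 3.)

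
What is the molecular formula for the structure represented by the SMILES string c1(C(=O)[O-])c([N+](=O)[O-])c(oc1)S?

C5H2NO5S-

Heavy atoms from the SMILES: 5 C, 1 N, 5 O, 1 S.
Implicit hydrogens by atom environment:
  3 × C (aromatic): no H
  2 × O: no H
  2 × O (charge -1): no H
  1 × C (aromatic): 1 H
  1 × C: no H
  1 × N (charge +1): no H
  1 × O (aromatic): no H
  1 × S: 1 H
  Total hydrogens = 2.
Net charge -1.
Molecular formula: C5H2NO5S-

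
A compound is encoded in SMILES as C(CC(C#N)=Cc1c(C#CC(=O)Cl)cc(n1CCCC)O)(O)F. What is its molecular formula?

Heavy atoms from the SMILES: 16 C, 1 Cl, 1 F, 2 N, 3 O.
Implicit hydrogens by atom environment:
  5 × C: no H
  4 × C: 2 H each → 8
  3 × C (aromatic): no H
  2 × C: 1 H each → 2
  2 × O: 1 H each → 2
  1 × C: 3 H
  1 × C (aromatic): 1 H
  1 × Cl: no H
  1 × F: no H
  1 × N (aromatic): no H
  1 × N: no H
  1 × O: no H
  Total hydrogens = 16.
Molecular formula: C16H16ClFN2O3

C16H16ClFN2O3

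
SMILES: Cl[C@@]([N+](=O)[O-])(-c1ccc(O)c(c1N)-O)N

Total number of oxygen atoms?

4

The symbol for oxygen appears 4 times in the SMILES.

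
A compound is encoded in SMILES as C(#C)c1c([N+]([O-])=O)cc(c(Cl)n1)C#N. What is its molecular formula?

Heavy atoms from the SMILES: 8 C, 1 Cl, 3 N, 2 O.
Implicit hydrogens by atom environment:
  4 × C (aromatic): no H
  2 × C: no H
  1 × C (aromatic): 1 H
  1 × C: 1 H
  1 × Cl: no H
  1 × N (aromatic): no H
  1 × N: no H
  1 × N (charge +1): no H
  1 × O: no H
  1 × O (charge -1): no H
  Total hydrogens = 2.
Molecular formula: C8H2ClN3O2

C8H2ClN3O2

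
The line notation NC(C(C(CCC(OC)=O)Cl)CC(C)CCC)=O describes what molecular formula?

C13H24ClNO3

Heavy atoms from the SMILES: 13 C, 1 Cl, 1 N, 3 O.
Implicit hydrogens by atom environment:
  5 × C: 2 H each → 10
  3 × C: 3 H each → 9
  3 × C: 1 H each → 3
  3 × O: no H
  2 × C: no H
  1 × Cl: no H
  1 × N: 2 H
  Total hydrogens = 24.
Molecular formula: C13H24ClNO3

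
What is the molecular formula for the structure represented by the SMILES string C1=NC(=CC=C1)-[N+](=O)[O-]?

C5H4N2O2

Heavy atoms from the SMILES: 5 C, 2 N, 2 O.
Implicit hydrogens by atom environment:
  4 × C (aromatic): 1 H each → 4
  1 × C (aromatic): no H
  1 × N (aromatic): no H
  1 × N (charge +1): no H
  1 × O: no H
  1 × O (charge -1): no H
  Total hydrogens = 4.
Molecular formula: C5H4N2O2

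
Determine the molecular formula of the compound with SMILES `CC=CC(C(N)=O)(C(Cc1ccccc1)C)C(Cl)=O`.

C15H18ClNO2

Heavy atoms from the SMILES: 15 C, 1 Cl, 1 N, 2 O.
Implicit hydrogens by atom environment:
  5 × C (aromatic): 1 H each → 5
  3 × C: 1 H each → 3
  3 × C: no H
  2 × C: 3 H each → 6
  2 × O: no H
  1 × C: 2 H
  1 × C (aromatic): no H
  1 × Cl: no H
  1 × N: 2 H
  Total hydrogens = 18.
Molecular formula: C15H18ClNO2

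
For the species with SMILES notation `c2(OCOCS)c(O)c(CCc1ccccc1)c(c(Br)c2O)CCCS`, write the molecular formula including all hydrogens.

Heavy atoms from the SMILES: 1 Br, 19 C, 4 O, 2 S.
Implicit hydrogens by atom environment:
  7 × C: 2 H each → 14
  7 × C (aromatic): no H
  5 × C (aromatic): 1 H each → 5
  2 × O: 1 H each → 2
  2 × O: no H
  2 × S: 1 H each → 2
  1 × Br: no H
  Total hydrogens = 23.
Molecular formula: C19H23BrO4S2

C19H23BrO4S2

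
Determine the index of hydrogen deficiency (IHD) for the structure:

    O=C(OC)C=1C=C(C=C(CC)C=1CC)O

5

Molecular formula from the SMILES: C12H16O3.
DoU = (2C + 2 + N − H − X)/2 = (2·12 + 2 + 0 − 16 − 0)/2 = 10/2 = 5.
(Structurally: 1 ring(s) + 4 π bond(s) = 5.)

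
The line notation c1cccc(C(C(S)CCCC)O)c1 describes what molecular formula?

C12H18OS

Heavy atoms from the SMILES: 12 C, 1 O, 1 S.
Implicit hydrogens by atom environment:
  5 × C (aromatic): 1 H each → 5
  3 × C: 2 H each → 6
  2 × C: 1 H each → 2
  1 × C: 3 H
  1 × C (aromatic): no H
  1 × O: 1 H
  1 × S: 1 H
  Total hydrogens = 18.
Molecular formula: C12H18OS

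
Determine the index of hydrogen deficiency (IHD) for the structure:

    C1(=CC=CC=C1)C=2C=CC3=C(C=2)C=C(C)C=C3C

11

Molecular formula from the SMILES: C18H16.
DoU = (2C + 2 + N − H − X)/2 = (2·18 + 2 + 0 − 16 − 0)/2 = 22/2 = 11.
(Structurally: 3 ring(s) + 8 π bond(s) = 11.)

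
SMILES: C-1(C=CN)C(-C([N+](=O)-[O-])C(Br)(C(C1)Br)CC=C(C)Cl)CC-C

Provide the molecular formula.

Heavy atoms from the SMILES: 2 Br, 15 C, 1 Cl, 2 N, 2 O.
Implicit hydrogens by atom environment:
  7 × C: 1 H each → 7
  4 × C: 2 H each → 8
  2 × Br: no H
  2 × C: 3 H each → 6
  2 × C: no H
  1 × Cl: no H
  1 × N: 2 H
  1 × N (charge +1): no H
  1 × O: no H
  1 × O (charge -1): no H
  Total hydrogens = 23.
Molecular formula: C15H23Br2ClN2O2

C15H23Br2ClN2O2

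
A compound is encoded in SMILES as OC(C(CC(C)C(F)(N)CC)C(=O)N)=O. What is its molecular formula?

C9H17FN2O3

Heavy atoms from the SMILES: 9 C, 1 F, 2 N, 3 O.
Implicit hydrogens by atom environment:
  3 × C: no H
  2 × C: 3 H each → 6
  2 × C: 2 H each → 4
  2 × C: 1 H each → 2
  2 × N: 2 H each → 4
  2 × O: no H
  1 × F: no H
  1 × O: 1 H
  Total hydrogens = 17.
Molecular formula: C9H17FN2O3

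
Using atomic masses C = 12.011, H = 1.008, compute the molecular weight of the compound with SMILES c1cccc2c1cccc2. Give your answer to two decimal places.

Molecular formula: C10H8.
M = 10×12.011 + 8×1.008 = 128.17 g/mol.

128.17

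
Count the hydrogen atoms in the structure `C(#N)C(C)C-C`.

Hydrogens are implicit in SMILES; fill each atom to its normal valence:
  2 × C: 3 H each → 6
  1 × C: 2 H
  1 × C: 1 H
  1 × C: no H
  1 × N: no H
  Total hydrogens = 9.

9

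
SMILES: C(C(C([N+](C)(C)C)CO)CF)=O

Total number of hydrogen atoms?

17

Hydrogens are implicit in SMILES; fill each atom to its normal valence:
  3 × C: 3 H each → 9
  3 × C: 1 H each → 3
  2 × C: 2 H each → 4
  1 × F: no H
  1 × N (charge +1): no H
  1 × O: 1 H
  1 × O: no H
  Total hydrogens = 17.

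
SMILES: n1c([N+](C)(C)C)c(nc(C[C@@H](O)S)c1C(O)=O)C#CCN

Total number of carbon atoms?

The symbol for carbon appears 13 times in the SMILES. Lowercase c denotes aromatic carbon and counts toward C.

13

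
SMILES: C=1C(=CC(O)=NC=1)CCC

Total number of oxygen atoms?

1

The symbol for oxygen appears 1 time in the SMILES.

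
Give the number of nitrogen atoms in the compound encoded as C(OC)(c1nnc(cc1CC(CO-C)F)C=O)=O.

2

The symbol for nitrogen appears 2 times in the SMILES.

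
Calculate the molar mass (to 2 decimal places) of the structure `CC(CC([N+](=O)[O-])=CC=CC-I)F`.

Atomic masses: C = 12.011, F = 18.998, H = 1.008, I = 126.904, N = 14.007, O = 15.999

Molecular formula: C8H11FINO2.
M = 8×12.011 + 1×18.998 + 11×1.008 + 1×126.904 + 1×14.007 + 2×15.999 = 299.08 g/mol.

299.08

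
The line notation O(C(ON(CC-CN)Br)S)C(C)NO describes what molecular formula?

C6H16BrN3O3S

Heavy atoms from the SMILES: 1 Br, 6 C, 3 N, 3 O, 1 S.
Implicit hydrogens by atom environment:
  3 × C: 2 H each → 6
  2 × C: 1 H each → 2
  2 × O: no H
  1 × Br: no H
  1 × C: 3 H
  1 × N: 2 H
  1 × N: 1 H
  1 × N: no H
  1 × O: 1 H
  1 × S: 1 H
  Total hydrogens = 16.
Molecular formula: C6H16BrN3O3S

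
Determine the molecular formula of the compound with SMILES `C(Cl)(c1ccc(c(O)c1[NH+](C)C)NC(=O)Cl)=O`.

Heavy atoms from the SMILES: 10 C, 2 Cl, 2 N, 3 O.
Implicit hydrogens by atom environment:
  4 × C (aromatic): no H
  2 × C: 3 H each → 6
  2 × C (aromatic): 1 H each → 2
  2 × C: no H
  2 × Cl: no H
  2 × O: no H
  1 × N (charge +1): 1 H
  1 × N: 1 H
  1 × O: 1 H
  Total hydrogens = 11.
Net charge +1.
Molecular formula: C10H11Cl2N2O3+

C10H11Cl2N2O3+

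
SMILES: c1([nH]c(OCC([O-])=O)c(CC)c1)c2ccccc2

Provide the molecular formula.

Heavy atoms from the SMILES: 14 C, 1 N, 3 O.
Implicit hydrogens by atom environment:
  6 × C (aromatic): 1 H each → 6
  4 × C (aromatic): no H
  2 × C: 2 H each → 4
  2 × O: no H
  1 × C: 3 H
  1 × C: no H
  1 × N (aromatic): 1 H
  1 × O (charge -1): no H
  Total hydrogens = 14.
Net charge -1.
Molecular formula: C14H14NO3-

C14H14NO3-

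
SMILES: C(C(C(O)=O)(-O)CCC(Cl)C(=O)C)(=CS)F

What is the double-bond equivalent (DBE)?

Molecular formula from the SMILES: C9H12ClFO4S.
DoU = (2C + 2 + N − H − X)/2 = (2·9 + 2 + 0 − 12 − 2)/2 = 6/2 = 3.
(Structurally: 0 ring(s) + 3 π bond(s) = 3.)

3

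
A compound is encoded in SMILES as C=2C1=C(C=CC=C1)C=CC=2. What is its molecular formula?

C10H8

Heavy atoms from the SMILES: 10 C.
Implicit hydrogens by atom environment:
  8 × C (aromatic): 1 H each → 8
  2 × C (aromatic): no H
  Total hydrogens = 8.
Molecular formula: C10H8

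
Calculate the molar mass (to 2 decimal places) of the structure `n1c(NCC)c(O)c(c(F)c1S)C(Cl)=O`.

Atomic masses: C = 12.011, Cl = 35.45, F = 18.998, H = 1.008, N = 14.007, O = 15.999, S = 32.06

250.67

Molecular formula: C8H8ClFN2O2S.
M = 8×12.011 + 1×35.45 + 1×18.998 + 8×1.008 + 2×14.007 + 2×15.999 + 1×32.06 = 250.67 g/mol.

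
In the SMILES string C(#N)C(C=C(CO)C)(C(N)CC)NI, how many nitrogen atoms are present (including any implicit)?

3

The symbol for nitrogen appears 3 times in the SMILES.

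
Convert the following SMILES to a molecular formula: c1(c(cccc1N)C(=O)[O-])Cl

C7H5ClNO2-

Heavy atoms from the SMILES: 7 C, 1 Cl, 1 N, 2 O.
Implicit hydrogens by atom environment:
  3 × C (aromatic): 1 H each → 3
  3 × C (aromatic): no H
  1 × C: no H
  1 × Cl: no H
  1 × N: 2 H
  1 × O: no H
  1 × O (charge -1): no H
  Total hydrogens = 5.
Net charge -1.
Molecular formula: C7H5ClNO2-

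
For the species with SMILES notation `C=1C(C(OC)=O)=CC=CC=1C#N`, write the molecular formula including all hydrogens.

Heavy atoms from the SMILES: 9 C, 1 N, 2 O.
Implicit hydrogens by atom environment:
  4 × C (aromatic): 1 H each → 4
  2 × C (aromatic): no H
  2 × C: no H
  2 × O: no H
  1 × C: 3 H
  1 × N: no H
  Total hydrogens = 7.
Molecular formula: C9H7NO2

C9H7NO2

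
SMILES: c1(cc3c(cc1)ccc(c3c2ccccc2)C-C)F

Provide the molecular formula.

Heavy atoms from the SMILES: 18 C, 1 F.
Implicit hydrogens by atom environment:
  10 × C (aromatic): 1 H each → 10
  6 × C (aromatic): no H
  1 × C: 3 H
  1 × C: 2 H
  1 × F: no H
  Total hydrogens = 15.
Molecular formula: C18H15F

C18H15F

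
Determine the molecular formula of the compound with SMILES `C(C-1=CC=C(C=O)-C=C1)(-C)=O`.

C9H8O2

Heavy atoms from the SMILES: 9 C, 2 O.
Implicit hydrogens by atom environment:
  4 × C (aromatic): 1 H each → 4
  2 × C (aromatic): no H
  2 × O: no H
  1 × C: 3 H
  1 × C: 1 H
  1 × C: no H
  Total hydrogens = 8.
Molecular formula: C9H8O2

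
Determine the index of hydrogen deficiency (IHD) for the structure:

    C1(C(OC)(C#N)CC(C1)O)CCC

3

Molecular formula from the SMILES: C10H17NO2.
DoU = (2C + 2 + N − H − X)/2 = (2·10 + 2 + 1 − 17 − 0)/2 = 6/2 = 3.
(Structurally: 1 ring(s) + 2 π bond(s) = 3.)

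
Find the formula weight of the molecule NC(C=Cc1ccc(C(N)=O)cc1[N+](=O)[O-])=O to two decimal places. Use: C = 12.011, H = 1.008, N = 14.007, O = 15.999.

Molecular formula: C10H9N3O4.
M = 10×12.011 + 9×1.008 + 3×14.007 + 4×15.999 = 235.20 g/mol.

235.20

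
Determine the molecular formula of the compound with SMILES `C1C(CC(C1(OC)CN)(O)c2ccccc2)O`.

C13H19NO3

Heavy atoms from the SMILES: 13 C, 1 N, 3 O.
Implicit hydrogens by atom environment:
  5 × C (aromatic): 1 H each → 5
  3 × C: 2 H each → 6
  2 × C: no H
  2 × O: 1 H each → 2
  1 × C: 3 H
  1 × C: 1 H
  1 × C (aromatic): no H
  1 × N: 2 H
  1 × O: no H
  Total hydrogens = 19.
Molecular formula: C13H19NO3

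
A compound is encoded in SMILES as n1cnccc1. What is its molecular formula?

C4H4N2

Heavy atoms from the SMILES: 4 C, 2 N.
Implicit hydrogens by atom environment:
  4 × C (aromatic): 1 H each → 4
  2 × N (aromatic): no H
  Total hydrogens = 4.
Molecular formula: C4H4N2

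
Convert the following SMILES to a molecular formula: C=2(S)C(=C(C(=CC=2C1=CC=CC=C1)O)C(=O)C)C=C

Heavy atoms from the SMILES: 16 C, 2 O, 1 S.
Implicit hydrogens by atom environment:
  6 × C (aromatic): 1 H each → 6
  6 × C (aromatic): no H
  1 × C: 3 H
  1 × C: 2 H
  1 × C: 1 H
  1 × C: no H
  1 × O: 1 H
  1 × O: no H
  1 × S: 1 H
  Total hydrogens = 14.
Molecular formula: C16H14O2S

C16H14O2S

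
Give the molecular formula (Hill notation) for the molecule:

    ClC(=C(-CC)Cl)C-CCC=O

Heavy atoms from the SMILES: 8 C, 2 Cl, 1 O.
Implicit hydrogens by atom environment:
  4 × C: 2 H each → 8
  2 × C: no H
  2 × Cl: no H
  1 × C: 3 H
  1 × C: 1 H
  1 × O: no H
  Total hydrogens = 12.
Molecular formula: C8H12Cl2O

C8H12Cl2O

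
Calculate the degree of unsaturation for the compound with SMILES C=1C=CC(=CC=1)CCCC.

Molecular formula from the SMILES: C10H14.
DoU = (2C + 2 + N − H − X)/2 = (2·10 + 2 + 0 − 14 − 0)/2 = 8/2 = 4.
(Structurally: 1 ring(s) + 3 π bond(s) = 4.)

4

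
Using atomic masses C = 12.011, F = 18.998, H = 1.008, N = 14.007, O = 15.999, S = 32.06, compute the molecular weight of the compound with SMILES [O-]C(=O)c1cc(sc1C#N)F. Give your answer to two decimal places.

Molecular formula: C6HFNO2S-.
M = 6×12.011 + 1×18.998 + 1×1.008 + 1×14.007 + 2×15.999 + 1×32.06 = 170.14 g/mol.

170.14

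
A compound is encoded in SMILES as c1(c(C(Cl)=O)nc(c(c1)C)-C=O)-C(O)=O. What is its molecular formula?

Heavy atoms from the SMILES: 9 C, 1 Cl, 1 N, 4 O.
Implicit hydrogens by atom environment:
  4 × C (aromatic): no H
  3 × O: no H
  2 × C: no H
  1 × C: 3 H
  1 × C (aromatic): 1 H
  1 × C: 1 H
  1 × Cl: no H
  1 × N (aromatic): no H
  1 × O: 1 H
  Total hydrogens = 6.
Molecular formula: C9H6ClNO4

C9H6ClNO4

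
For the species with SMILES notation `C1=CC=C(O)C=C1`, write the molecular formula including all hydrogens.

C6H6O

Heavy atoms from the SMILES: 6 C, 1 O.
Implicit hydrogens by atom environment:
  5 × C (aromatic): 1 H each → 5
  1 × C (aromatic): no H
  1 × O: 1 H
  Total hydrogens = 6.
Molecular formula: C6H6O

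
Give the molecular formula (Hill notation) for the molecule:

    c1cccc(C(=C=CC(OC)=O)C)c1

Heavy atoms from the SMILES: 12 C, 2 O.
Implicit hydrogens by atom environment:
  5 × C (aromatic): 1 H each → 5
  3 × C: no H
  2 × C: 3 H each → 6
  2 × O: no H
  1 × C: 1 H
  1 × C (aromatic): no H
  Total hydrogens = 12.
Molecular formula: C12H12O2

C12H12O2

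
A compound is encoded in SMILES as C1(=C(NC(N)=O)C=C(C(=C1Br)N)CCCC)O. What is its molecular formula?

C11H16BrN3O2

Heavy atoms from the SMILES: 1 Br, 11 C, 3 N, 2 O.
Implicit hydrogens by atom environment:
  5 × C (aromatic): no H
  3 × C: 2 H each → 6
  2 × N: 2 H each → 4
  1 × Br: no H
  1 × C: 3 H
  1 × C (aromatic): 1 H
  1 × C: no H
  1 × N: 1 H
  1 × O: 1 H
  1 × O: no H
  Total hydrogens = 16.
Molecular formula: C11H16BrN3O2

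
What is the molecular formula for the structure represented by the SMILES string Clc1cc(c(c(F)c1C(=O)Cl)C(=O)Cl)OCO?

Heavy atoms from the SMILES: 9 C, 3 Cl, 1 F, 4 O.
Implicit hydrogens by atom environment:
  5 × C (aromatic): no H
  3 × Cl: no H
  3 × O: no H
  2 × C: no H
  1 × C: 2 H
  1 × C (aromatic): 1 H
  1 × F: no H
  1 × O: 1 H
  Total hydrogens = 4.
Molecular formula: C9H4Cl3FO4

C9H4Cl3FO4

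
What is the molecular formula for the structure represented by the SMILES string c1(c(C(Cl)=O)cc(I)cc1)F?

C7H3ClFIO

Heavy atoms from the SMILES: 7 C, 1 Cl, 1 F, 1 I, 1 O.
Implicit hydrogens by atom environment:
  3 × C (aromatic): 1 H each → 3
  3 × C (aromatic): no H
  1 × C: no H
  1 × Cl: no H
  1 × F: no H
  1 × I: no H
  1 × O: no H
  Total hydrogens = 3.
Molecular formula: C7H3ClFIO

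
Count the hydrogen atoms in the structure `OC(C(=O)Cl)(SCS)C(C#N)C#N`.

5

Hydrogens are implicit in SMILES; fill each atom to its normal valence:
  4 × C: no H
  2 × N: no H
  1 × C: 2 H
  1 × C: 1 H
  1 × Cl: no H
  1 × O: 1 H
  1 × O: no H
  1 × S: 1 H
  1 × S: no H
  Total hydrogens = 5.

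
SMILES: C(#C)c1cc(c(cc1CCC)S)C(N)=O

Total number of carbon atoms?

The symbol for carbon appears 12 times in the SMILES. Lowercase c denotes aromatic carbon and counts toward C.

12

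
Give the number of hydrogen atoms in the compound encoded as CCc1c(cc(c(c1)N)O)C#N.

Hydrogens are implicit in SMILES; fill each atom to its normal valence:
  4 × C (aromatic): no H
  2 × C (aromatic): 1 H each → 2
  1 × C: 3 H
  1 × C: 2 H
  1 × C: no H
  1 × N: 2 H
  1 × N: no H
  1 × O: 1 H
  Total hydrogens = 10.

10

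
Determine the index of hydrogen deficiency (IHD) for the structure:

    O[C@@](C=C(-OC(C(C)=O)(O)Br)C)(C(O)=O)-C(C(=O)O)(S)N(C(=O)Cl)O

Molecular formula from the SMILES: C11H13BrClNO10S.
DoU = (2C + 2 + N − H − X)/2 = (2·11 + 2 + 1 − 13 − 2)/2 = 10/2 = 5.
(Structurally: 0 ring(s) + 5 π bond(s) = 5.)

5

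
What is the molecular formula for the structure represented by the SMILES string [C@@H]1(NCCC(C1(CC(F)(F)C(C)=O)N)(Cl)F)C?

C10H16ClF3N2O

Heavy atoms from the SMILES: 10 C, 1 Cl, 3 F, 2 N, 1 O.
Implicit hydrogens by atom environment:
  4 × C: no H
  3 × C: 2 H each → 6
  3 × F: no H
  2 × C: 3 H each → 6
  1 × C: 1 H
  1 × Cl: no H
  1 × N: 2 H
  1 × N: 1 H
  1 × O: no H
  Total hydrogens = 16.
Molecular formula: C10H16ClF3N2O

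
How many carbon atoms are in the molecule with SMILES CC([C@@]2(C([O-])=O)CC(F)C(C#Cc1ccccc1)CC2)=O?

17

The symbol for carbon appears 17 times in the SMILES. Lowercase c denotes aromatic carbon and counts toward C.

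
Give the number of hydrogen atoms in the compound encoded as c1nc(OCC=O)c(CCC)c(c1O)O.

13

Hydrogens are implicit in SMILES; fill each atom to its normal valence:
  4 × C (aromatic): no H
  3 × C: 2 H each → 6
  2 × O: 1 H each → 2
  2 × O: no H
  1 × C: 3 H
  1 × C (aromatic): 1 H
  1 × C: 1 H
  1 × N (aromatic): no H
  Total hydrogens = 13.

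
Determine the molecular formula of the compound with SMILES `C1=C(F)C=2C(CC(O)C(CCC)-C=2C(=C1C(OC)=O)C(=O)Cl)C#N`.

Heavy atoms from the SMILES: 17 C, 1 Cl, 1 F, 1 N, 4 O.
Implicit hydrogens by atom environment:
  5 × C (aromatic): no H
  3 × C: 2 H each → 6
  3 × C: 1 H each → 3
  3 × C: no H
  3 × O: no H
  2 × C: 3 H each → 6
  1 × C (aromatic): 1 H
  1 × Cl: no H
  1 × F: no H
  1 × N: no H
  1 × O: 1 H
  Total hydrogens = 17.
Molecular formula: C17H17ClFNO4

C17H17ClFNO4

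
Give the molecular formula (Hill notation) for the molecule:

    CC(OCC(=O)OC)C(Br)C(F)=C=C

C9H12BrFO3

Heavy atoms from the SMILES: 1 Br, 9 C, 1 F, 3 O.
Implicit hydrogens by atom environment:
  3 × C: no H
  3 × O: no H
  2 × C: 3 H each → 6
  2 × C: 2 H each → 4
  2 × C: 1 H each → 2
  1 × Br: no H
  1 × F: no H
  Total hydrogens = 12.
Molecular formula: C9H12BrFO3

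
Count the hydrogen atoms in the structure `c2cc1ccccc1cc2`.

8

Hydrogens are implicit in SMILES; fill each atom to its normal valence:
  8 × C (aromatic): 1 H each → 8
  2 × C (aromatic): no H
  Total hydrogens = 8.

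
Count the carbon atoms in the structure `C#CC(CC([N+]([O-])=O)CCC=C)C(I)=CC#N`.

12

The symbol for carbon appears 12 times in the SMILES.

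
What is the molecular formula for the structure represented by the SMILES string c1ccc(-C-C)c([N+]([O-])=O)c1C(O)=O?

Heavy atoms from the SMILES: 9 C, 1 N, 4 O.
Implicit hydrogens by atom environment:
  3 × C (aromatic): 1 H each → 3
  3 × C (aromatic): no H
  2 × O: no H
  1 × C: 3 H
  1 × C: 2 H
  1 × C: no H
  1 × N (charge +1): no H
  1 × O: 1 H
  1 × O (charge -1): no H
  Total hydrogens = 9.
Molecular formula: C9H9NO4

C9H9NO4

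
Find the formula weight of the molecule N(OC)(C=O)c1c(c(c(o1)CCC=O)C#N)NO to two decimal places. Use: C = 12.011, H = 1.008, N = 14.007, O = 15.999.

Molecular formula: C10H11N3O5.
M = 10×12.011 + 11×1.008 + 3×14.007 + 5×15.999 = 253.21 g/mol.

253.21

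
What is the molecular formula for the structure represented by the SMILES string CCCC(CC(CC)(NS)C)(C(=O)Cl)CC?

Heavy atoms from the SMILES: 12 C, 1 Cl, 1 N, 1 O, 1 S.
Implicit hydrogens by atom environment:
  5 × C: 2 H each → 10
  4 × C: 3 H each → 12
  3 × C: no H
  1 × Cl: no H
  1 × N: 1 H
  1 × O: no H
  1 × S: 1 H
  Total hydrogens = 24.
Molecular formula: C12H24ClNOS

C12H24ClNOS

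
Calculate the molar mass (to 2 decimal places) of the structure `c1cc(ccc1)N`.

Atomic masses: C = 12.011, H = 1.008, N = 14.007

Molecular formula: C6H7N.
M = 6×12.011 + 7×1.008 + 1×14.007 = 93.13 g/mol.

93.13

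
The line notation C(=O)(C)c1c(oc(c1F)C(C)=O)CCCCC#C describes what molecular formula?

C14H15FO3

Heavy atoms from the SMILES: 14 C, 1 F, 3 O.
Implicit hydrogens by atom environment:
  4 × C: 2 H each → 8
  4 × C (aromatic): no H
  3 × C: no H
  2 × C: 3 H each → 6
  2 × O: no H
  1 × C: 1 H
  1 × F: no H
  1 × O (aromatic): no H
  Total hydrogens = 15.
Molecular formula: C14H15FO3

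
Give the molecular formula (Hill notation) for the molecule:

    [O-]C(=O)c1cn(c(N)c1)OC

Heavy atoms from the SMILES: 6 C, 2 N, 3 O.
Implicit hydrogens by atom environment:
  2 × C (aromatic): 1 H each → 2
  2 × C (aromatic): no H
  2 × O: no H
  1 × C: 3 H
  1 × C: no H
  1 × N: 2 H
  1 × N (aromatic): no H
  1 × O (charge -1): no H
  Total hydrogens = 7.
Net charge -1.
Molecular formula: C6H7N2O3-

C6H7N2O3-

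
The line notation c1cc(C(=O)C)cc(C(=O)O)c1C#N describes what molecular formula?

C10H7NO3

Heavy atoms from the SMILES: 10 C, 1 N, 3 O.
Implicit hydrogens by atom environment:
  3 × C (aromatic): 1 H each → 3
  3 × C (aromatic): no H
  3 × C: no H
  2 × O: no H
  1 × C: 3 H
  1 × N: no H
  1 × O: 1 H
  Total hydrogens = 7.
Molecular formula: C10H7NO3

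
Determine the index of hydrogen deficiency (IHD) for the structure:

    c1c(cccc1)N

Molecular formula from the SMILES: C6H7N.
DoU = (2C + 2 + N − H − X)/2 = (2·6 + 2 + 1 − 7 − 0)/2 = 8/2 = 4.
(Structurally: 1 ring(s) + 3 π bond(s) = 4.)

4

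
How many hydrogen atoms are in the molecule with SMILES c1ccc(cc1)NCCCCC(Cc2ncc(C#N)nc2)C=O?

Hydrogens are implicit in SMILES; fill each atom to its normal valence:
  7 × C (aromatic): 1 H each → 7
  5 × C: 2 H each → 10
  3 × C (aromatic): no H
  2 × C: 1 H each → 2
  2 × N (aromatic): no H
  1 × C: no H
  1 × N: 1 H
  1 × N: no H
  1 × O: no H
  Total hydrogens = 20.

20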